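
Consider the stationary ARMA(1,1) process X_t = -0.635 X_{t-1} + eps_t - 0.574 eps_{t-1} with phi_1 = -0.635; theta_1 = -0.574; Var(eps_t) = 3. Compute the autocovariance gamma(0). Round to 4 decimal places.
\gamma(0) = 10.3479

Multiply the model equation by X_{t-k} and take expectations. With theta_0 = psi_0 = 1 and psi_j the MA(infinity) weights, this gives
  gamma(k) - sum_i phi_i gamma(k-i) = c_k,
  c_k = sigma^2 * sum_{j=k..q} theta_j psi_{j-k}   (c_k = 0 for k > q),
using gamma(-m) = gamma(m).
psi-weights needed (psi_j = theta_j + sum_i phi_i psi_{j-i}):
  psi_1 = theta_1 + phi_1 = -0.574 + (-0.635) = -1.209
Right-hand sides:
  c_0 = sigma^2 (1 + theta_1 psi_1) = 3 * (1 + (-0.574)(-1.209)) = 3 * 1.693966 = 5.081898
  c_1 = sigma^2 theta_1 = 3 * (-0.574) = -1.722
  c_2 = 0
Equations for k = 0 and k = 1 (AR order 1):
  gamma(0) = phi_1 gamma(1) + c_0
  gamma(1) = phi_1 gamma(0) + c_1
Substituting the second into the first: gamma(0) (1 - phi_1^2) = c_0 + phi_1 c_1, so
  gamma(0) = (c_0 + phi_1 c_1) / (1 - phi_1^2) = (5.081898 + (-0.635)(-1.722)) / (1 - (-0.635)^2) = 6.175368 / 0.596775 = 10.3479.
Therefore gamma(0) = 10.3479 (to 4 decimal places).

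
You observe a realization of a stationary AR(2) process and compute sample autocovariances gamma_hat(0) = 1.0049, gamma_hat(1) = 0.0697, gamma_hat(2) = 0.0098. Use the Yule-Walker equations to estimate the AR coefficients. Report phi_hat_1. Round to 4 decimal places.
\hat\phi_{1} = 0.0690

The Yule-Walker equations for an AR(p) process read, in matrix form,
  Gamma_p phi = r_p,   with   (Gamma_p)_{ij} = gamma(|i - j|),
                       (r_p)_i = gamma(i),   i,j = 1..p.
Substitute the sample gammas (Toeplitz matrix and right-hand side of size 2):
  Gamma_p = [[1.0049, 0.0697], [0.0697, 1.0049]]
  r_p     = [0.0697, 0.0098]
Written out:
  1.0049 phi_1 + 0.0697 phi_2 = 0.0697
  0.0697 phi_1 + 1.0049 phi_2 = 0.0098
Solve by Cramer's rule:
  det = gamma(0)^2 - gamma(1)^2 = (1.0049)^2 - (0.0697)^2 = 1.00982401 - 0.00485809 = 1.00496592
  phi_hat_1 = [gamma(1) gamma(0) - gamma(1) gamma(2)] / det = [(0.0697)(1.0049) - (0.0697)(0.0098)] / 1.00496592 = 0.06935847 / 1.00496592 = 0.069
  phi_hat_2 = [gamma(0) gamma(2) - gamma(1)^2] / det = [(1.0049)(0.0098) - (0.0697)^2] / 1.00496592 = 0.00498993 / 1.00496592 = 0.005
So phi_hat = [0.0690, 0.0050].
Therefore phi_hat_1 = 0.0690.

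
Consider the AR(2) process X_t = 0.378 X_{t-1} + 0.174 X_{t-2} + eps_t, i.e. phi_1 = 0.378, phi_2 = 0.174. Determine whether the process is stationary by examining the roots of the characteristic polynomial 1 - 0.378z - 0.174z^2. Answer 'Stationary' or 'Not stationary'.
\text{Stationary}

The AR(p) characteristic polynomial is P(z) = 1 - 0.378z - 0.174z^2.
Stationarity requires all roots to lie outside the unit circle, i.e. |z| > 1 for every root.
Set 1 + (-0.378) z + (-0.174) z^2 = 0, i.e. a z^2 + b z + c = 0 with a = -0.174, b = -0.378, c = 1.
Discriminant D = b^2 - 4ac = (-0.378)^2 - 4*(-0.174)*1 = 0.142884 - (-0.696) = 0.838884.
D >= 0, so the roots are real: z = (-b +/- sqrt(D)) / (2a) = (0.378 +/- 0.915906) / (-0.348).
  z_1 = (0.378 + 0.915906) / (-0.348) = -3.7181,   |z_1| = 3.7181.
  z_2 = (0.378 - 0.915906) / (-0.348) = 1.5457,   |z_2| = 1.5457.
Moduli of all roots: 3.7181, 1.5457.
All moduli strictly greater than 1? Yes.
Verdict: Stationary.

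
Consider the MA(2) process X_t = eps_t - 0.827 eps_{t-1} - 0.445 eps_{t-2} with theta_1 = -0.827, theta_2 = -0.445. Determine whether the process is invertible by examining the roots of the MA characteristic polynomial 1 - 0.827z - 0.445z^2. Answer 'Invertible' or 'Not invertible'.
\text{Not invertible}

The MA(q) characteristic polynomial is P(z) = 1 - 0.827z - 0.445z^2.
Invertibility requires all roots to lie outside the unit circle, i.e. |z| > 1 for every root.
Set 1 + (-0.827) z + (-0.445) z^2 = 0, i.e. a z^2 + b z + c = 0 with a = -0.445, b = -0.827, c = 1.
Discriminant D = b^2 - 4ac = (-0.827)^2 - 4*(-0.445)*1 = 0.683929 - (-1.78) = 2.463929.
D >= 0, so the roots are real: z = (-b +/- sqrt(D)) / (2a) = (0.827 +/- 1.569691) / (-0.89).
  z_1 = (0.827 + 1.569691) / (-0.89) = -2.6929,   |z_1| = 2.6929.
  z_2 = (0.827 - 1.569691) / (-0.89) = 0.8345,   |z_2| = 0.8345.
Moduli of all roots: 2.6929, 0.8345.
All moduli strictly greater than 1? No.
Verdict: Not invertible.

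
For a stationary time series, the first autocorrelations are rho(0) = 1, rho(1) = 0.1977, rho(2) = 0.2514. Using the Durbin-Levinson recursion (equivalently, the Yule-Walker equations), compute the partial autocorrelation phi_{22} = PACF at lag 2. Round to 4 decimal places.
\phi_{22} = 0.2210

The PACF at lag k is phi_{kk}, the last component of the solution
to the Yule-Walker system G_k phi = r_k where
  (G_k)_{ij} = rho(|i - j|), (r_k)_i = rho(i), i,j = 1..k.
Equivalently, Durbin-Levinson gives phi_{kk} iteratively:
  phi_{11} = rho(1)
  phi_{kk} = [rho(k) - sum_{j=1..k-1} phi_{k-1,j} rho(k-j)]
            / [1 - sum_{j=1..k-1} phi_{k-1,j} rho(j)],
  phi_{k,j} = phi_{k-1,j} - phi_{kk} phi_{k-1,k-j},  j = 1..k-1.
Step k = 1:
  phi_11 = rho(1) = 0.1977.
Step k = 2:
  phi_22 = [rho(2) - phi_11 rho(1)] / [1 - phi_11 rho(1)] = [0.2514 - (0.1977)(0.1977)] / [1 - (0.1977)(0.1977)]
         = 0.21231471 / 0.96091471 = 0.221.
Therefore phi_{22} = 0.2210.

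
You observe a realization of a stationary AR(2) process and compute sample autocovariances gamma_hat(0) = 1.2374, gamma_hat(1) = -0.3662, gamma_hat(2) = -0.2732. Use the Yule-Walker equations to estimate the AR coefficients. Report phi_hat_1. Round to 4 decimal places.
\hat\phi_{1} = -0.3960

The Yule-Walker equations for an AR(p) process read, in matrix form,
  Gamma_p phi = r_p,   with   (Gamma_p)_{ij} = gamma(|i - j|),
                       (r_p)_i = gamma(i),   i,j = 1..p.
Substitute the sample gammas (Toeplitz matrix and right-hand side of size 2):
  Gamma_p = [[1.2374, -0.3662], [-0.3662, 1.2374]]
  r_p     = [-0.3662, -0.2732]
Written out:
  1.2374 phi_1 - 0.3662 phi_2 = -0.3662
  -0.3662 phi_1 + 1.2374 phi_2 = -0.2732
Solve by Cramer's rule:
  det = gamma(0)^2 - gamma(1)^2 = (1.2374)^2 - (-0.3662)^2 = 1.53115876 - 0.13410244 = 1.39705632
  phi_hat_1 = [gamma(1) gamma(0) - gamma(1) gamma(2)] / det = [(-0.3662)(1.2374) - (-0.3662)(-0.2732)] / 1.39705632 = -0.55318172 / 1.39705632 = -0.396
  phi_hat_2 = [gamma(0) gamma(2) - gamma(1)^2] / det = [(1.2374)(-0.2732) - (-0.3662)^2] / 1.39705632 = -0.47216012 / 1.39705632 = -0.338
So phi_hat = [-0.3960, -0.3380].
Therefore phi_hat_1 = -0.3960.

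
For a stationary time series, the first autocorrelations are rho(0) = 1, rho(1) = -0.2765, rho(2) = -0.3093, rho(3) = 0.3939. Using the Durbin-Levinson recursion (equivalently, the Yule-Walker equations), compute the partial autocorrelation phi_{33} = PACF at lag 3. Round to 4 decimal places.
\phi_{33} = 0.2061

The PACF at lag k is phi_{kk}, the last component of the solution
to the Yule-Walker system G_k phi = r_k where
  (G_k)_{ij} = rho(|i - j|), (r_k)_i = rho(i), i,j = 1..k.
Equivalently, Durbin-Levinson gives phi_{kk} iteratively:
  phi_{11} = rho(1)
  phi_{kk} = [rho(k) - sum_{j=1..k-1} phi_{k-1,j} rho(k-j)]
            / [1 - sum_{j=1..k-1} phi_{k-1,j} rho(j)],
  phi_{k,j} = phi_{k-1,j} - phi_{kk} phi_{k-1,k-j},  j = 1..k-1.
Step k = 1:
  phi_11 = rho(1) = -0.2765.
Step k = 2:
  phi_22 = [rho(2) - phi_11 rho(1)] / [1 - phi_11 rho(1)] = [-0.3093 - (-0.2765)(-0.2765)] / [1 - (-0.2765)(-0.2765)]
         = -0.38575225 / 0.92354775 = -0.417685.
  Update: phi_21 = phi_11 - phi_22 phi_11 = -0.2765 - (-0.417685)(-0.2765) = -0.39199.
Step k = 3:
  phi_33 = [rho(3) - phi_21 rho(2) - phi_22 rho(1)] / [1 - phi_21 rho(1) - phi_22 rho(2)]
    numerator   = 0.3939 - (-0.39199)(-0.3093) - (-0.417685)(-0.2765) = 0.15716754
    denominator = 1 - (-0.39199)(-0.2765) - (-0.417685)(-0.3093) = 0.76242473
  phi_33 = 0.15716754 / 0.76242473 = 0.2061.
Therefore phi_{33} = 0.2061.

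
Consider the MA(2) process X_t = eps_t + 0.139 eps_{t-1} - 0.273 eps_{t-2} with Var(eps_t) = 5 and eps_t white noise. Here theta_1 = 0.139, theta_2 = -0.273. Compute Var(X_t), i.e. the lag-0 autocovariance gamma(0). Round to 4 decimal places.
\gamma(0) = 5.4693

For an MA(q) process X_t = eps_t + sum_i theta_i eps_{t-i} with
Var(eps_t) = sigma^2, the variance is
  gamma(0) = sigma^2 * (1 + sum_i theta_i^2).
  sum_i theta_i^2 = (0.139)^2 + (-0.273)^2 = 0.019321 + 0.074529 = 0.09385.
  gamma(0) = 5 * (1 + 0.09385) = 5 * 1.09385 = 5.46925, which rounds to 5.4693.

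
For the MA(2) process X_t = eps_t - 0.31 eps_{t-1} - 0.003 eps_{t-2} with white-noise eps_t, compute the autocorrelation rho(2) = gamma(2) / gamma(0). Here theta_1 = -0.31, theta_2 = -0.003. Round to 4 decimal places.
\rho(2) = -0.0027

For an MA(q) process with theta_0 = 1, the autocovariance is
  gamma(k) = sigma^2 * sum_{i=0..q-k} theta_i * theta_{i+k},
and rho(k) = gamma(k) / gamma(0). Sigma^2 cancels.
  numerator   = (1)*(-0.003) = -0.003.
  denominator = (1)^2 + (-0.31)^2 + (-0.003)^2 = 1.096109.
  rho(2) = -0.003 / 1.096109 = -0.0027.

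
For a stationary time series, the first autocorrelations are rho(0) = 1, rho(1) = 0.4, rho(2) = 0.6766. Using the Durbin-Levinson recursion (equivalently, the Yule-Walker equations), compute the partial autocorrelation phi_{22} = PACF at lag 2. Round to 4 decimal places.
\phi_{22} = 0.6150

The PACF at lag k is phi_{kk}, the last component of the solution
to the Yule-Walker system G_k phi = r_k where
  (G_k)_{ij} = rho(|i - j|), (r_k)_i = rho(i), i,j = 1..k.
Equivalently, Durbin-Levinson gives phi_{kk} iteratively:
  phi_{11} = rho(1)
  phi_{kk} = [rho(k) - sum_{j=1..k-1} phi_{k-1,j} rho(k-j)]
            / [1 - sum_{j=1..k-1} phi_{k-1,j} rho(j)],
  phi_{k,j} = phi_{k-1,j} - phi_{kk} phi_{k-1,k-j},  j = 1..k-1.
Step k = 1:
  phi_11 = rho(1) = 0.4.
Step k = 2:
  phi_22 = [rho(2) - phi_11 rho(1)] / [1 - phi_11 rho(1)] = [0.6766 - (0.4)(0.4)] / [1 - (0.4)(0.4)]
         = 0.5166 / 0.84 = 0.615.
Therefore phi_{22} = 0.6150.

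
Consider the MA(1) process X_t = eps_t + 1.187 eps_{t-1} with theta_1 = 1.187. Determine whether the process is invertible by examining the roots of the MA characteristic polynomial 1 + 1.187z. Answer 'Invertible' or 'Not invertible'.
\text{Not invertible}

The MA(q) characteristic polynomial is P(z) = 1 + 1.187z.
Invertibility requires all roots to lie outside the unit circle, i.e. |z| > 1 for every root.
This is linear in z: 1 + (1.187) z = 0  =>  z = -1/(1.187) = -0.84246,  |z| = 0.84246.
Moduli of all roots: 0.8425.
All moduli strictly greater than 1? No.
Verdict: Not invertible.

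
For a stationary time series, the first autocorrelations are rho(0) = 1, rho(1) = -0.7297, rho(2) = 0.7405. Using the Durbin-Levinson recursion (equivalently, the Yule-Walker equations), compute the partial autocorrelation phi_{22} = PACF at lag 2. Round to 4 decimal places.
\phi_{22} = 0.4450

The PACF at lag k is phi_{kk}, the last component of the solution
to the Yule-Walker system G_k phi = r_k where
  (G_k)_{ij} = rho(|i - j|), (r_k)_i = rho(i), i,j = 1..k.
Equivalently, Durbin-Levinson gives phi_{kk} iteratively:
  phi_{11} = rho(1)
  phi_{kk} = [rho(k) - sum_{j=1..k-1} phi_{k-1,j} rho(k-j)]
            / [1 - sum_{j=1..k-1} phi_{k-1,j} rho(j)],
  phi_{k,j} = phi_{k-1,j} - phi_{kk} phi_{k-1,k-j},  j = 1..k-1.
Step k = 1:
  phi_11 = rho(1) = -0.7297.
Step k = 2:
  phi_22 = [rho(2) - phi_11 rho(1)] / [1 - phi_11 rho(1)] = [0.7405 - (-0.7297)(-0.7297)] / [1 - (-0.7297)(-0.7297)]
         = 0.20803791 / 0.46753791 = 0.445.
Therefore phi_{22} = 0.4450.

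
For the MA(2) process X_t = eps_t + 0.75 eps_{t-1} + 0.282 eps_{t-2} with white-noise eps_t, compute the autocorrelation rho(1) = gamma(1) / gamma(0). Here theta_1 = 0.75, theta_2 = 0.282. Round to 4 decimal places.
\rho(1) = 0.5856

For an MA(q) process with theta_0 = 1, the autocovariance is
  gamma(k) = sigma^2 * sum_{i=0..q-k} theta_i * theta_{i+k},
and rho(k) = gamma(k) / gamma(0). Sigma^2 cancels.
  numerator   = (1)*(0.75) + (0.75)*(0.282) = 0.9615.
  denominator = (1)^2 + (0.75)^2 + (0.282)^2 = 1.642024.
  rho(1) = 0.9615 / 1.642024 = 0.5856.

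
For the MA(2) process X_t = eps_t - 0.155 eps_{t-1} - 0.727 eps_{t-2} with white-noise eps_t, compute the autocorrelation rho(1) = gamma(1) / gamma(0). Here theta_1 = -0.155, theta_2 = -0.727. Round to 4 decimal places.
\rho(1) = -0.0273

For an MA(q) process with theta_0 = 1, the autocovariance is
  gamma(k) = sigma^2 * sum_{i=0..q-k} theta_i * theta_{i+k},
and rho(k) = gamma(k) / gamma(0). Sigma^2 cancels.
  numerator   = (1)*(-0.155) + (-0.155)*(-0.727) = -0.042315.
  denominator = (1)^2 + (-0.155)^2 + (-0.727)^2 = 1.552554.
  rho(1) = -0.042315 / 1.552554 = -0.0273.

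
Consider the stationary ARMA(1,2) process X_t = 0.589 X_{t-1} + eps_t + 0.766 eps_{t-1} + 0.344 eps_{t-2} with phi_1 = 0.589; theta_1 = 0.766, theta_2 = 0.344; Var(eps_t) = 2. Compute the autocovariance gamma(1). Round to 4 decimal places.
\gamma(1) = 8.1579

Multiply the model equation by X_{t-k} and take expectations. With theta_0 = psi_0 = 1 and psi_j the MA(infinity) weights, this gives
  gamma(k) - sum_i phi_i gamma(k-i) = c_k,
  c_k = sigma^2 * sum_{j=k..q} theta_j psi_{j-k}   (c_k = 0 for k > q),
using gamma(-m) = gamma(m).
psi-weights needed (psi_j = theta_j + sum_i phi_i psi_{j-i}):
  psi_1 = theta_1 + phi_1 = 0.766 + (0.589) = 1.355
  psi_2 = theta_2 + phi_1 psi_1 = 0.344 + (0.589)(1.355) = 1.142095
Right-hand sides:
  c_0 = sigma^2 (1 + theta_1 psi_1 + theta_2 psi_2) = 2 * (1 + (0.766)(1.355) + (0.344)(1.142095)) = 2 * 2.430811 = 4.861621
  c_1 = sigma^2 (theta_1 + theta_2 psi_1) = 2 * (0.766 + (0.344)(1.355)) = 2.46424
  c_2 = sigma^2 theta_2 = 2 * (0.344) = 0.688
Equations for k = 0 and k = 1 (AR order 1):
  gamma(0) = phi_1 gamma(1) + c_0
  gamma(1) = phi_1 gamma(0) + c_1
Substituting the second into the first: gamma(0) (1 - phi_1^2) = c_0 + phi_1 c_1, so
  gamma(0) = (c_0 + phi_1 c_1) / (1 - phi_1^2) = (4.861621 + (0.589)(2.46424)) / (1 - (0.589)^2) = 6.313059 / 0.653079 = 9.666608.
  gamma(1) = phi_1 gamma(0) + c_1 = (0.589)(9.666608) + (2.46424) = 8.157872.
Therefore gamma(1) = 8.1579 (to 4 decimal places).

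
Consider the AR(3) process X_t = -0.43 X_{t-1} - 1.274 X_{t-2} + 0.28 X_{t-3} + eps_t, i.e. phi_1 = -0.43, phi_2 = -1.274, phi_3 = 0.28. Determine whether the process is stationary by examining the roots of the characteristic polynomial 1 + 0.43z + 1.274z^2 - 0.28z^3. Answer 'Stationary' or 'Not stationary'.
\text{Not stationary}

The AR(p) characteristic polynomial is P(z) = 1 + 0.43z + 1.274z^2 - 0.28z^3.
Stationarity requires all roots to lie outside the unit circle, i.e. |z| > 1 for every root.
Degree 3: look for a simple real root z0 first, then factor out (1 - z/z0) and solve the remaining quadratic.
Testing z0 = 5: P(5) = 1 + (0.43)(5) + (1.274)(5)^2 + (-0.28)(5)^3
  = 1 + (2.15) + (31.85) + (-35) = 0.  So z_0 = 5 is a root, |z_0| = 5.
Divide out the factor (1 - 0.2 z) = (1 - z/z0) (since 1/z0 = 0.2):
  P(z) = (1 - 0.2 z)(1 + (0.63) z + (1.4) z^2)
  [check: z-coef 0.63 - (0.2) = 0.43; z^2-coef 1.4 - (0.2)(0.63) = 1.274; z^3-coef -(0.2)(1.4) = -0.28.]
Remaining roots from the quadratic factor 1 + (0.63) z + (1.4) z^2:
  Set 1 + (0.63) z + (1.4) z^2 = 0, i.e. a z^2 + b z + c = 0 with a = 1.4, b = 0.63, c = 1.
  Discriminant D = b^2 - 4ac = (0.63)^2 - 4*(1.4)*1 = 0.3969 - (5.6) = -5.2031.
  D < 0, so the roots are the complex-conjugate pair z = (-b +/- i sqrt(-D)) / (2a) = -0.225 +/- 0.8147i.
  For a conjugate pair |z|^2 = z * conj(z) = (product of roots) = c/a = 1/(1.4) = 0.714286, so |z| = sqrt(0.714286) = 0.8452 for both roots.
Moduli of all roots: 5.0000, 0.8452, 0.8452.
All moduli strictly greater than 1? No.
Verdict: Not stationary.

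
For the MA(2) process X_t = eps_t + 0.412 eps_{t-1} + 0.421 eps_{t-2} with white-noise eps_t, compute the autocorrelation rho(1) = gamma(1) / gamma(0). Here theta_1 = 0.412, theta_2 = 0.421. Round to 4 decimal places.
\rho(1) = 0.4346

For an MA(q) process with theta_0 = 1, the autocovariance is
  gamma(k) = sigma^2 * sum_{i=0..q-k} theta_i * theta_{i+k},
and rho(k) = gamma(k) / gamma(0). Sigma^2 cancels.
  numerator   = (1)*(0.412) + (0.412)*(0.421) = 0.585452.
  denominator = (1)^2 + (0.412)^2 + (0.421)^2 = 1.346985.
  rho(1) = 0.585452 / 1.346985 = 0.4346.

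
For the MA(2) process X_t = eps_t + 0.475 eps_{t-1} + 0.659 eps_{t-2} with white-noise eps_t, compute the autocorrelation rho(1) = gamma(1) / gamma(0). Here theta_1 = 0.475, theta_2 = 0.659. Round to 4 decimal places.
\rho(1) = 0.4747

For an MA(q) process with theta_0 = 1, the autocovariance is
  gamma(k) = sigma^2 * sum_{i=0..q-k} theta_i * theta_{i+k},
and rho(k) = gamma(k) / gamma(0). Sigma^2 cancels.
  numerator   = (1)*(0.475) + (0.475)*(0.659) = 0.788025.
  denominator = (1)^2 + (0.475)^2 + (0.659)^2 = 1.659906.
  rho(1) = 0.788025 / 1.659906 = 0.4747.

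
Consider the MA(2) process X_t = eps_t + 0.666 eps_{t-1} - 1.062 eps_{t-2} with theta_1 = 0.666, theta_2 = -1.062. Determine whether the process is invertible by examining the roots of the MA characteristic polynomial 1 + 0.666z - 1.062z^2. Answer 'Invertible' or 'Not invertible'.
\text{Not invertible}

The MA(q) characteristic polynomial is P(z) = 1 + 0.666z - 1.062z^2.
Invertibility requires all roots to lie outside the unit circle, i.e. |z| > 1 for every root.
Set 1 + (0.666) z + (-1.062) z^2 = 0, i.e. a z^2 + b z + c = 0 with a = -1.062, b = 0.666, c = 1.
Discriminant D = b^2 - 4ac = (0.666)^2 - 4*(-1.062)*1 = 0.443556 - (-4.248) = 4.691556.
D >= 0, so the roots are real: z = (-b +/- sqrt(D)) / (2a) = (-0.666 +/- 2.166) / (-2.124).
  z_1 = (-0.666 + 2.166) / (-2.124) = -0.7062,   |z_1| = 0.7062.
  z_2 = (-0.666 - 2.166) / (-2.124) = 1.3333,   |z_2| = 1.3333.
Moduli of all roots: 0.7062, 1.3333.
All moduli strictly greater than 1? No.
Verdict: Not invertible.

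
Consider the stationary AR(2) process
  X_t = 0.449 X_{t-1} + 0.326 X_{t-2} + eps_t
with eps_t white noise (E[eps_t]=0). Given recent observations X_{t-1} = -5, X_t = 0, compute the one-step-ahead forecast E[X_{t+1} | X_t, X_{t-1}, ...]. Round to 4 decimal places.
E[X_{t+1} \mid \mathcal F_t] = -1.6300

For an AR(p) model X_t = c + sum_i phi_i X_{t-i} + eps_t, the
one-step-ahead conditional mean is
  E[X_{t+1} | X_t, ...] = c + sum_i phi_i X_{t+1-i}.
Substitute known values:
  E[X_{t+1} | ...] = (0.449) * (0) + (0.326) * (-5)
                   = -1.6300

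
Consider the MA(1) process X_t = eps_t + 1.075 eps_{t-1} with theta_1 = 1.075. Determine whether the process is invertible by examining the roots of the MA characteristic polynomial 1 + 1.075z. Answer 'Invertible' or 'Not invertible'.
\text{Not invertible}

The MA(q) characteristic polynomial is P(z) = 1 + 1.075z.
Invertibility requires all roots to lie outside the unit circle, i.e. |z| > 1 for every root.
This is linear in z: 1 + (1.075) z = 0  =>  z = -1/(1.075) = -0.930233,  |z| = 0.930233.
Moduli of all roots: 0.9302.
All moduli strictly greater than 1? No.
Verdict: Not invertible.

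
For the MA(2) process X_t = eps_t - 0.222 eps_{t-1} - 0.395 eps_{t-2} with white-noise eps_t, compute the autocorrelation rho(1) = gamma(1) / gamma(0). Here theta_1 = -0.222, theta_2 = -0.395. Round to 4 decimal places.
\rho(1) = -0.1114

For an MA(q) process with theta_0 = 1, the autocovariance is
  gamma(k) = sigma^2 * sum_{i=0..q-k} theta_i * theta_{i+k},
and rho(k) = gamma(k) / gamma(0). Sigma^2 cancels.
  numerator   = (1)*(-0.222) + (-0.222)*(-0.395) = -0.13431.
  denominator = (1)^2 + (-0.222)^2 + (-0.395)^2 = 1.205309.
  rho(1) = -0.13431 / 1.205309 = -0.1114.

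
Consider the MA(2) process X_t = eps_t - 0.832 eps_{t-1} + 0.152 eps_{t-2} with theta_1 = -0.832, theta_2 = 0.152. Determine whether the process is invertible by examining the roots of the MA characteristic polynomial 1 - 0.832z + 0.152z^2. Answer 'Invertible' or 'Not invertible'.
\text{Invertible}

The MA(q) characteristic polynomial is P(z) = 1 - 0.832z + 0.152z^2.
Invertibility requires all roots to lie outside the unit circle, i.e. |z| > 1 for every root.
Set 1 + (-0.832) z + (0.152) z^2 = 0, i.e. a z^2 + b z + c = 0 with a = 0.152, b = -0.832, c = 1.
Discriminant D = b^2 - 4ac = (-0.832)^2 - 4*(0.152)*1 = 0.692224 - (0.608) = 0.084224.
D >= 0, so the roots are real: z = (-b +/- sqrt(D)) / (2a) = (0.832 +/- 0.290214) / (0.304).
  z_1 = (0.832 + 0.290214) / (0.304) = 3.6915,   |z_1| = 3.6915.
  z_2 = (0.832 - 0.290214) / (0.304) = 1.7822,   |z_2| = 1.7822.
Moduli of all roots: 3.6915, 1.7822.
All moduli strictly greater than 1? Yes.
Verdict: Invertible.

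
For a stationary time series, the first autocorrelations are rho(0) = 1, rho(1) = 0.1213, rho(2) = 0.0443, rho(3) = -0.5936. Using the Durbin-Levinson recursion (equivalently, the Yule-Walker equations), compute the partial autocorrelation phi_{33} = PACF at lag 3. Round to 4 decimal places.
\phi_{33} = -0.6120

The PACF at lag k is phi_{kk}, the last component of the solution
to the Yule-Walker system G_k phi = r_k where
  (G_k)_{ij} = rho(|i - j|), (r_k)_i = rho(i), i,j = 1..k.
Equivalently, Durbin-Levinson gives phi_{kk} iteratively:
  phi_{11} = rho(1)
  phi_{kk} = [rho(k) - sum_{j=1..k-1} phi_{k-1,j} rho(k-j)]
            / [1 - sum_{j=1..k-1} phi_{k-1,j} rho(j)],
  phi_{k,j} = phi_{k-1,j} - phi_{kk} phi_{k-1,k-j},  j = 1..k-1.
Step k = 1:
  phi_11 = rho(1) = 0.1213.
Step k = 2:
  phi_22 = [rho(2) - phi_11 rho(1)] / [1 - phi_11 rho(1)] = [0.0443 - (0.1213)(0.1213)] / [1 - (0.1213)(0.1213)]
         = 0.02958631 / 0.98528631 = 0.030028.
  Update: phi_21 = phi_11 - phi_22 phi_11 = 0.1213 - (0.030028)(0.1213) = 0.117658.
Step k = 3:
  phi_33 = [rho(3) - phi_21 rho(2) - phi_22 rho(1)] / [1 - phi_21 rho(1) - phi_22 rho(2)]
    numerator   = -0.5936 - (0.117658)(0.0443) - (0.030028)(0.1213) = -0.60245464
    denominator = 1 - (0.117658)(0.1213) - (0.030028)(0.0443) = 0.98439789
  phi_33 = -0.60245464 / 0.98439789 = -0.612.
Therefore phi_{33} = -0.6120.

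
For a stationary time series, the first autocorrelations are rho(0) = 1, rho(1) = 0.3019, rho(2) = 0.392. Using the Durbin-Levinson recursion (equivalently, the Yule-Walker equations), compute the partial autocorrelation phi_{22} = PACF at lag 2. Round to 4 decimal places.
\phi_{22} = 0.3310

The PACF at lag k is phi_{kk}, the last component of the solution
to the Yule-Walker system G_k phi = r_k where
  (G_k)_{ij} = rho(|i - j|), (r_k)_i = rho(i), i,j = 1..k.
Equivalently, Durbin-Levinson gives phi_{kk} iteratively:
  phi_{11} = rho(1)
  phi_{kk} = [rho(k) - sum_{j=1..k-1} phi_{k-1,j} rho(k-j)]
            / [1 - sum_{j=1..k-1} phi_{k-1,j} rho(j)],
  phi_{k,j} = phi_{k-1,j} - phi_{kk} phi_{k-1,k-j},  j = 1..k-1.
Step k = 1:
  phi_11 = rho(1) = 0.3019.
Step k = 2:
  phi_22 = [rho(2) - phi_11 rho(1)] / [1 - phi_11 rho(1)] = [0.392 - (0.3019)(0.3019)] / [1 - (0.3019)(0.3019)]
         = 0.30085639 / 0.90885639 = 0.331.
Therefore phi_{22} = 0.3310.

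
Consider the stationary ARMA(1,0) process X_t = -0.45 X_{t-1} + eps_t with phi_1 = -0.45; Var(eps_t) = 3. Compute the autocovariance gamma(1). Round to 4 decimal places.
\gamma(1) = -1.6928

Multiply the model equation by X_{t-k} and take expectations. With theta_0 = psi_0 = 1 and psi_j the MA(infinity) weights, this gives
  gamma(k) - sum_i phi_i gamma(k-i) = c_k,
  c_k = sigma^2 * sum_{j=k..q} theta_j psi_{j-k}   (c_k = 0 for k > q),
using gamma(-m) = gamma(m).
Pure AR (q = 0): c_0 = sigma^2 = 3, c_k = 0 for k >= 1.
Equations for k = 0 and k = 1 (AR order 1):
  gamma(0) = phi_1 gamma(1) + c_0
  gamma(1) = phi_1 gamma(0) + c_1
Substituting the second into the first: gamma(0) (1 - phi_1^2) = c_0 + phi_1 c_1, so
  gamma(0) = c_0 / (1 - phi_1^2) = 3 / (1 - (-0.45)^2) = 3 / 0.7975 = 3.761755.
  gamma(1) = phi_1 gamma(0) = (-0.45)(3.761755) = -1.69279.
Therefore gamma(1) = -1.6928 (to 4 decimal places).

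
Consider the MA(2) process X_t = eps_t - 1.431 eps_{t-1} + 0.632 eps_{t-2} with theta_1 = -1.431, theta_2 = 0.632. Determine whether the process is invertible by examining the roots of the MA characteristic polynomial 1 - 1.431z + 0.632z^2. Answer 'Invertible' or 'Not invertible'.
\text{Invertible}

The MA(q) characteristic polynomial is P(z) = 1 - 1.431z + 0.632z^2.
Invertibility requires all roots to lie outside the unit circle, i.e. |z| > 1 for every root.
Set 1 + (-1.431) z + (0.632) z^2 = 0, i.e. a z^2 + b z + c = 0 with a = 0.632, b = -1.431, c = 1.
Discriminant D = b^2 - 4ac = (-1.431)^2 - 4*(0.632)*1 = 2.047761 - (2.528) = -0.480239.
D < 0, so the roots are the complex-conjugate pair z = (-b +/- i sqrt(-D)) / (2a) = 1.1321 +/- 0.5483i.
For a conjugate pair |z|^2 = z * conj(z) = (product of roots) = c/a = 1/(0.632) = 1.582278, so |z| = sqrt(1.582278) = 1.2579 for both roots.
Moduli of all roots: 1.2579, 1.2579.
All moduli strictly greater than 1? Yes.
Verdict: Invertible.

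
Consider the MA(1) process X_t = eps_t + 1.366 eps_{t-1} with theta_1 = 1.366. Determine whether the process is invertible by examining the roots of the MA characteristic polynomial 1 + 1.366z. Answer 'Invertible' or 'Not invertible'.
\text{Not invertible}

The MA(q) characteristic polynomial is P(z) = 1 + 1.366z.
Invertibility requires all roots to lie outside the unit circle, i.e. |z| > 1 for every root.
This is linear in z: 1 + (1.366) z = 0  =>  z = -1/(1.366) = -0.732064,  |z| = 0.732064.
Moduli of all roots: 0.7321.
All moduli strictly greater than 1? No.
Verdict: Not invertible.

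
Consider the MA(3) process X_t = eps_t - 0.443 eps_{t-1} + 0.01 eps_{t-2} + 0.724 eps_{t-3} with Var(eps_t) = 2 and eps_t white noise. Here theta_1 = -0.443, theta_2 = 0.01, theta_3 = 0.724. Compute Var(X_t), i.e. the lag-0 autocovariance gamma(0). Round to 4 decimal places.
\gamma(0) = 3.4411

For an MA(q) process X_t = eps_t + sum_i theta_i eps_{t-i} with
Var(eps_t) = sigma^2, the variance is
  gamma(0) = sigma^2 * (1 + sum_i theta_i^2).
  sum_i theta_i^2 = (-0.443)^2 + (0.01)^2 + (0.724)^2 = 0.196249 + 0.0001 + 0.524176 = 0.720525.
  gamma(0) = 2 * (1 + 0.720525) = 2 * 1.720525 = 3.44105, which rounds to 3.4411.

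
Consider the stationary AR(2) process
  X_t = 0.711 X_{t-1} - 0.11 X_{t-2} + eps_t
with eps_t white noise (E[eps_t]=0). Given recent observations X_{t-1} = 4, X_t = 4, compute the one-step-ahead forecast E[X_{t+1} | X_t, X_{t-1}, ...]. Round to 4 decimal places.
E[X_{t+1} \mid \mathcal F_t] = 2.4040

For an AR(p) model X_t = c + sum_i phi_i X_{t-i} + eps_t, the
one-step-ahead conditional mean is
  E[X_{t+1} | X_t, ...] = c + sum_i phi_i X_{t+1-i}.
Substitute known values:
  E[X_{t+1} | ...] = (0.711) * (4) + (-0.11) * (4)
                   = 2.4040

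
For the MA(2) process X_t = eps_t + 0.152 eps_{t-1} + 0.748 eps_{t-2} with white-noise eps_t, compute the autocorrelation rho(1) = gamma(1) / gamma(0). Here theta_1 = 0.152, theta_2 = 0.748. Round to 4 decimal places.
\rho(1) = 0.1679

For an MA(q) process with theta_0 = 1, the autocovariance is
  gamma(k) = sigma^2 * sum_{i=0..q-k} theta_i * theta_{i+k},
and rho(k) = gamma(k) / gamma(0). Sigma^2 cancels.
  numerator   = (1)*(0.152) + (0.152)*(0.748) = 0.265696.
  denominator = (1)^2 + (0.152)^2 + (0.748)^2 = 1.582608.
  rho(1) = 0.265696 / 1.582608 = 0.1679.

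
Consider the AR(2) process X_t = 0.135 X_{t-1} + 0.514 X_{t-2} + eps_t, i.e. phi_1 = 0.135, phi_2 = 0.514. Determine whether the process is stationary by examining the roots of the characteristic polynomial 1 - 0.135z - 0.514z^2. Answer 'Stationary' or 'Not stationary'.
\text{Stationary}

The AR(p) characteristic polynomial is P(z) = 1 - 0.135z - 0.514z^2.
Stationarity requires all roots to lie outside the unit circle, i.e. |z| > 1 for every root.
Set 1 + (-0.135) z + (-0.514) z^2 = 0, i.e. a z^2 + b z + c = 0 with a = -0.514, b = -0.135, c = 1.
Discriminant D = b^2 - 4ac = (-0.135)^2 - 4*(-0.514)*1 = 0.018225 - (-2.056) = 2.074225.
D >= 0, so the roots are real: z = (-b +/- sqrt(D)) / (2a) = (0.135 +/- 1.440217) / (-1.028).
  z_1 = (0.135 + 1.440217) / (-1.028) = -1.5323,   |z_1| = 1.5323.
  z_2 = (0.135 - 1.440217) / (-1.028) = 1.2697,   |z_2| = 1.2697.
Moduli of all roots: 1.5323, 1.2697.
All moduli strictly greater than 1? Yes.
Verdict: Stationary.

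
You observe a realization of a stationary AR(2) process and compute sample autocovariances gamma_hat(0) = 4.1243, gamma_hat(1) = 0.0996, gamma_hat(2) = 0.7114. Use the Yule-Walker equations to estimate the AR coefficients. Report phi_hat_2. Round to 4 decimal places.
\hat\phi_{2} = 0.1720

The Yule-Walker equations for an AR(p) process read, in matrix form,
  Gamma_p phi = r_p,   with   (Gamma_p)_{ij} = gamma(|i - j|),
                       (r_p)_i = gamma(i),   i,j = 1..p.
Substitute the sample gammas (Toeplitz matrix and right-hand side of size 2):
  Gamma_p = [[4.1243, 0.0996], [0.0996, 4.1243]]
  r_p     = [0.0996, 0.7114]
Written out:
  4.1243 phi_1 + 0.0996 phi_2 = 0.0996
  0.0996 phi_1 + 4.1243 phi_2 = 0.7114
Solve by Cramer's rule:
  det = gamma(0)^2 - gamma(1)^2 = (4.1243)^2 - (0.0996)^2 = 17.00985049 - 0.00992016 = 16.99993033
  phi_hat_1 = [gamma(1) gamma(0) - gamma(1) gamma(2)] / det = [(0.0996)(4.1243) - (0.0996)(0.7114)] / 16.99993033 = 0.33992484 / 16.99993033 = 0.02
  phi_hat_2 = [gamma(0) gamma(2) - gamma(1)^2] / det = [(4.1243)(0.7114) - (0.0996)^2] / 16.99993033 = 2.92410686 / 16.99993033 = 0.172
So phi_hat = [0.0200, 0.1720].
Therefore phi_hat_2 = 0.1720.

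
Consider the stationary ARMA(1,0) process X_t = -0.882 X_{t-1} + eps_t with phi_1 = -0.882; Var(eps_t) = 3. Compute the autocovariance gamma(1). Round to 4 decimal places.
\gamma(1) = -11.9148

Multiply the model equation by X_{t-k} and take expectations. With theta_0 = psi_0 = 1 and psi_j the MA(infinity) weights, this gives
  gamma(k) - sum_i phi_i gamma(k-i) = c_k,
  c_k = sigma^2 * sum_{j=k..q} theta_j psi_{j-k}   (c_k = 0 for k > q),
using gamma(-m) = gamma(m).
Pure AR (q = 0): c_0 = sigma^2 = 3, c_k = 0 for k >= 1.
Equations for k = 0 and k = 1 (AR order 1):
  gamma(0) = phi_1 gamma(1) + c_0
  gamma(1) = phi_1 gamma(0) + c_1
Substituting the second into the first: gamma(0) (1 - phi_1^2) = c_0 + phi_1 c_1, so
  gamma(0) = c_0 / (1 - phi_1^2) = 3 / (1 - (-0.882)^2) = 3 / 0.222076 = 13.508889.
  gamma(1) = phi_1 gamma(0) = (-0.882)(13.508889) = -11.91484.
Therefore gamma(1) = -11.9148 (to 4 decimal places).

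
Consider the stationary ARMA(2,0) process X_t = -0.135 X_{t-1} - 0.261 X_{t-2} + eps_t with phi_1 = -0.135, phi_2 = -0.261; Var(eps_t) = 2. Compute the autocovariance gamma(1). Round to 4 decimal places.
\gamma(1) = -0.2324

Multiply the model equation by X_{t-k} and take expectations. With theta_0 = psi_0 = 1 and psi_j the MA(infinity) weights, this gives
  gamma(k) - sum_i phi_i gamma(k-i) = c_k,
  c_k = sigma^2 * sum_{j=k..q} theta_j psi_{j-k}   (c_k = 0 for k > q),
using gamma(-m) = gamma(m).
Pure AR (q = 0): c_0 = sigma^2 = 2, c_k = 0 for k >= 1.
Equations for k = 0, 1, 2 (AR order 2, c_2 = 0):
  (E0) gamma(0) = phi_1 gamma(1) + phi_2 gamma(2) + c_0
  (E1) gamma(1) = phi_1 gamma(0) + phi_2 gamma(1) + c_1
  (E2) gamma(2) = phi_1 gamma(1) + phi_2 gamma(0)
From (E1): gamma(1) = A gamma(0) + B with
  A = phi_1 / (1 - phi_2) = -0.135 / 1.261 = -0.107058,   B = c_1 / (1 - phi_2) = 0 / 1.261 = 0.
Insert (E2) into (E0): gamma(0) (1 - phi_2^2) = phi_1 (1 + phi_2) gamma(1) + c_0.
  phi_1 (1 + phi_2) = (-0.135)(0.739) = -0.099765,   1 - phi_2^2 = 0.931879.
Replace gamma(1) by A gamma(0) + B and collect gamma(0):
  gamma(0) [0.931879 - (-0.099765)(-0.107058)] = c_0 = 2
  gamma(0) * 0.921198 = 2
  gamma(0) = 2 / 0.921198 = 2.171085.
  gamma(1) = A gamma(0) = (-0.107058)(2.171085) = -0.232432.
Therefore gamma(1) = -0.2324 (to 4 decimal places).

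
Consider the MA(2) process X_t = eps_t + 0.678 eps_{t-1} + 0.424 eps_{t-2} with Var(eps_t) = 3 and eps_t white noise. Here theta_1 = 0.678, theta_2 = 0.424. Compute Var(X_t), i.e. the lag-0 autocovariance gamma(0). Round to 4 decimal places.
\gamma(0) = 4.9184

For an MA(q) process X_t = eps_t + sum_i theta_i eps_{t-i} with
Var(eps_t) = sigma^2, the variance is
  gamma(0) = sigma^2 * (1 + sum_i theta_i^2).
  sum_i theta_i^2 = (0.678)^2 + (0.424)^2 = 0.459684 + 0.179776 = 0.63946.
  gamma(0) = 3 * (1 + 0.63946) = 3 * 1.63946 = 4.91838, which rounds to 4.9184.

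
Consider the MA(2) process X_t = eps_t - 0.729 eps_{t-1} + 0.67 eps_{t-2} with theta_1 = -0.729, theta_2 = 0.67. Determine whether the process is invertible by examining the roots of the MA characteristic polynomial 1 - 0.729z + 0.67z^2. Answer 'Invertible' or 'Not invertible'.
\text{Invertible}

The MA(q) characteristic polynomial is P(z) = 1 - 0.729z + 0.67z^2.
Invertibility requires all roots to lie outside the unit circle, i.e. |z| > 1 for every root.
Set 1 + (-0.729) z + (0.67) z^2 = 0, i.e. a z^2 + b z + c = 0 with a = 0.67, b = -0.729, c = 1.
Discriminant D = b^2 - 4ac = (-0.729)^2 - 4*(0.67)*1 = 0.531441 - (2.68) = -2.148559.
D < 0, so the roots are the complex-conjugate pair z = (-b +/- i sqrt(-D)) / (2a) = 0.544 +/- 1.0939i.
For a conjugate pair |z|^2 = z * conj(z) = (product of roots) = c/a = 1/(0.67) = 1.492537, so |z| = sqrt(1.492537) = 1.2217 for both roots.
Moduli of all roots: 1.2217, 1.2217.
All moduli strictly greater than 1? Yes.
Verdict: Invertible.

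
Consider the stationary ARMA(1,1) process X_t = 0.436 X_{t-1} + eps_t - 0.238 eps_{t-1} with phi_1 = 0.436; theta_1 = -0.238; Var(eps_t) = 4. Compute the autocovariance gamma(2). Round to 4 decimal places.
\gamma(2) = 0.3821

Multiply the model equation by X_{t-k} and take expectations. With theta_0 = psi_0 = 1 and psi_j the MA(infinity) weights, this gives
  gamma(k) - sum_i phi_i gamma(k-i) = c_k,
  c_k = sigma^2 * sum_{j=k..q} theta_j psi_{j-k}   (c_k = 0 for k > q),
using gamma(-m) = gamma(m).
psi-weights needed (psi_j = theta_j + sum_i phi_i psi_{j-i}):
  psi_1 = theta_1 + phi_1 = -0.238 + (0.436) = 0.198
Right-hand sides:
  c_0 = sigma^2 (1 + theta_1 psi_1) = 4 * (1 + (-0.238)(0.198)) = 4 * 0.952876 = 3.811504
  c_1 = sigma^2 theta_1 = 4 * (-0.238) = -0.952
  c_2 = 0
Equations for k = 0 and k = 1 (AR order 1):
  gamma(0) = phi_1 gamma(1) + c_0
  gamma(1) = phi_1 gamma(0) + c_1
Substituting the second into the first: gamma(0) (1 - phi_1^2) = c_0 + phi_1 c_1, so
  gamma(0) = (c_0 + phi_1 c_1) / (1 - phi_1^2) = (3.811504 + (0.436)(-0.952)) / (1 - (0.436)^2) = 3.396432 / 0.809904 = 4.193623.
  gamma(1) = phi_1 gamma(0) + c_1 = (0.436)(4.193623) + (-0.952) = 0.87642.
For k = 2 (> q): gamma(2) = phi_1 gamma(1) = (0.436)(0.87642) = 0.382119.
Therefore gamma(2) = 0.3821 (to 4 decimal places).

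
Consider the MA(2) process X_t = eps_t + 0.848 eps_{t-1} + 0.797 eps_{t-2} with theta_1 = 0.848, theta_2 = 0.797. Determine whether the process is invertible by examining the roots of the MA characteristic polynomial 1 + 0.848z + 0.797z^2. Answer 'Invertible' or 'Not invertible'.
\text{Invertible}

The MA(q) characteristic polynomial is P(z) = 1 + 0.848z + 0.797z^2.
Invertibility requires all roots to lie outside the unit circle, i.e. |z| > 1 for every root.
Set 1 + (0.848) z + (0.797) z^2 = 0, i.e. a z^2 + b z + c = 0 with a = 0.797, b = 0.848, c = 1.
Discriminant D = b^2 - 4ac = (0.848)^2 - 4*(0.797)*1 = 0.719104 - (3.188) = -2.468896.
D < 0, so the roots are the complex-conjugate pair z = (-b +/- i sqrt(-D)) / (2a) = -0.532 +/- 0.9857i.
For a conjugate pair |z|^2 = z * conj(z) = (product of roots) = c/a = 1/(0.797) = 1.254705, so |z| = sqrt(1.254705) = 1.1201 for both roots.
Moduli of all roots: 1.1201, 1.1201.
All moduli strictly greater than 1? Yes.
Verdict: Invertible.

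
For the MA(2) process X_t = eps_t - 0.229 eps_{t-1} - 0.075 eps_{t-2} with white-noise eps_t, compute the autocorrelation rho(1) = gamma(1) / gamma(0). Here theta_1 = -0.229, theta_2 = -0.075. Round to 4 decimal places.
\rho(1) = -0.2002

For an MA(q) process with theta_0 = 1, the autocovariance is
  gamma(k) = sigma^2 * sum_{i=0..q-k} theta_i * theta_{i+k},
and rho(k) = gamma(k) / gamma(0). Sigma^2 cancels.
  numerator   = (1)*(-0.229) + (-0.229)*(-0.075) = -0.211825.
  denominator = (1)^2 + (-0.229)^2 + (-0.075)^2 = 1.058066.
  rho(1) = -0.211825 / 1.058066 = -0.2002.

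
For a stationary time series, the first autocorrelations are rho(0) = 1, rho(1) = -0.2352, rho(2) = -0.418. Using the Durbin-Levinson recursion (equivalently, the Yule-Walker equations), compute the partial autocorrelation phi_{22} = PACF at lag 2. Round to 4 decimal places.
\phi_{22} = -0.5010

The PACF at lag k is phi_{kk}, the last component of the solution
to the Yule-Walker system G_k phi = r_k where
  (G_k)_{ij} = rho(|i - j|), (r_k)_i = rho(i), i,j = 1..k.
Equivalently, Durbin-Levinson gives phi_{kk} iteratively:
  phi_{11} = rho(1)
  phi_{kk} = [rho(k) - sum_{j=1..k-1} phi_{k-1,j} rho(k-j)]
            / [1 - sum_{j=1..k-1} phi_{k-1,j} rho(j)],
  phi_{k,j} = phi_{k-1,j} - phi_{kk} phi_{k-1,k-j},  j = 1..k-1.
Step k = 1:
  phi_11 = rho(1) = -0.2352.
Step k = 2:
  phi_22 = [rho(2) - phi_11 rho(1)] / [1 - phi_11 rho(1)] = [-0.418 - (-0.2352)(-0.2352)] / [1 - (-0.2352)(-0.2352)]
         = -0.47331904 / 0.94468096 = -0.501.
Therefore phi_{22} = -0.5010.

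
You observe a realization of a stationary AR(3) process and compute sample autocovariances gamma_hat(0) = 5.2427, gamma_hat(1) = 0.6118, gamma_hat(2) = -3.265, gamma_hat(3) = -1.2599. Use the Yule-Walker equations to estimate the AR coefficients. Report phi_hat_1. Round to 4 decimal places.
\hat\phi_{1} = 0.1410

The Yule-Walker equations for an AR(p) process read, in matrix form,
  Gamma_p phi = r_p,   with   (Gamma_p)_{ij} = gamma(|i - j|),
                       (r_p)_i = gamma(i),   i,j = 1..p.
Substitute the sample gammas (Toeplitz matrix and right-hand side of size 3):
  Gamma_p = [[5.2427, 0.6118, -3.265], [0.6118, 5.2427, 0.6118], [-3.265, 0.6118, 5.2427]]
  r_p     = [0.6118, -3.265, -1.2599]
Written out (R1..R3):
  (R1) 5.2427 phi_1 + 0.6118 phi_2 - 3.265 phi_3 = 0.6118
  (R2) 0.6118 phi_1 + 5.2427 phi_2 + 0.6118 phi_3 = -3.265
  (R3) -3.265 phi_1 + 0.6118 phi_2 + 5.2427 phi_3 = -1.2599
Gaussian elimination:
  R2 <- R2 - (0.6118/5.2427) R1 = R2 - (0.116696) R1:  5.171306 phi_2 + 0.992811 phi_3 = -3.336394
  R3 <- R3 - (-3.265/5.2427) R1 = R3 - (-0.622771) R1:  0.992811 phi_2 + 3.209354 phi_3 = -0.878889
  R3 <- R3 - (0.992811/5.171306) R2 = R3 - (0.191985) R2:  3.018749 phi_3 = -0.238352
Back-substitution:
  phi_hat_3 = -0.238352 / 3.018749 = -0.078957
  phi_hat_2 = (-3.336394 - (0.992811)(-0.078957)) / 5.171306 = -0.630016
  phi_hat_1 = (0.6118 - (0.6118)(-0.630016) - (-3.265)(-0.078957)) / 5.2427 = 0.141043
So phi_hat = [0.1410, -0.6300, -0.0790].
Therefore phi_hat_1 = 0.1410.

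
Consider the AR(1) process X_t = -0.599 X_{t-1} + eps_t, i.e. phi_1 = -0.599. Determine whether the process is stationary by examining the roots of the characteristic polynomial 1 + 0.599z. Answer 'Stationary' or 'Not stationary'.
\text{Stationary}

The AR(p) characteristic polynomial is P(z) = 1 + 0.599z.
Stationarity requires all roots to lie outside the unit circle, i.e. |z| > 1 for every root.
This is linear in z: 1 + (0.599) z = 0  =>  z = -1/(0.599) = -1.669449,  |z| = 1.669449.
Moduli of all roots: 1.6694.
All moduli strictly greater than 1? Yes.
Verdict: Stationary.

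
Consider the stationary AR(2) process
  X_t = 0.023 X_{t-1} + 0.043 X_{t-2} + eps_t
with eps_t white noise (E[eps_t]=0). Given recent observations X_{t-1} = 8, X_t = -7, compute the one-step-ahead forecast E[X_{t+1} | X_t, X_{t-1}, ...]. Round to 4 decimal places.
E[X_{t+1} \mid \mathcal F_t] = 0.1830

For an AR(p) model X_t = c + sum_i phi_i X_{t-i} + eps_t, the
one-step-ahead conditional mean is
  E[X_{t+1} | X_t, ...] = c + sum_i phi_i X_{t+1-i}.
Substitute known values:
  E[X_{t+1} | ...] = (0.023) * (-7) + (0.043) * (8)
                   = 0.1830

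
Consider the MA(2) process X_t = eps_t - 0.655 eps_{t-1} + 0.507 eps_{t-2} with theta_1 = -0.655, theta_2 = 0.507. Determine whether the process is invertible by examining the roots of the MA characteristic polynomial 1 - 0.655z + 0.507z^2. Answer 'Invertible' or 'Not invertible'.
\text{Invertible}

The MA(q) characteristic polynomial is P(z) = 1 - 0.655z + 0.507z^2.
Invertibility requires all roots to lie outside the unit circle, i.e. |z| > 1 for every root.
Set 1 + (-0.655) z + (0.507) z^2 = 0, i.e. a z^2 + b z + c = 0 with a = 0.507, b = -0.655, c = 1.
Discriminant D = b^2 - 4ac = (-0.655)^2 - 4*(0.507)*1 = 0.429025 - (2.028) = -1.598975.
D < 0, so the roots are the complex-conjugate pair z = (-b +/- i sqrt(-D)) / (2a) = 0.646 +/- 1.247i.
For a conjugate pair |z|^2 = z * conj(z) = (product of roots) = c/a = 1/(0.507) = 1.972387, so |z| = sqrt(1.972387) = 1.4044 for both roots.
Moduli of all roots: 1.4044, 1.4044.
All moduli strictly greater than 1? Yes.
Verdict: Invertible.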